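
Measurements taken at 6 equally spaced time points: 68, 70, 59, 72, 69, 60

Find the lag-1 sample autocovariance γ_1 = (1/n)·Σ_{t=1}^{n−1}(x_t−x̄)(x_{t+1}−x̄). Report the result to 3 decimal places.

Mean x̄ = (68 + 70 + 59 + 72 + 69 + 60)/6 = 66.3333
Σ_{t=1}^{5}(x_t−x̄)(x_{t+1}−x̄) = -64.1111
γ_1 = -64.1111 / 6 = -10.685

-10.685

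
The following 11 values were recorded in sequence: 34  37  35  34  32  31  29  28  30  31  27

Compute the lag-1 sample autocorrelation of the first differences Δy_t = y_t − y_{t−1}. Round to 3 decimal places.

-0.117

First differences Δy: 3, -2, -1, -2, -1, -2, -1, 2, 1, -4
Mean of differences = -0.7000
Numerator Σ(Δy_t−Δȳ)(Δy_{t+1}−Δȳ) = -4.6900
Denominator Σ(Δy_t−Δȳ)² = 40.1000
r_1(Δy) = -4.6900 / 40.1000 = -0.117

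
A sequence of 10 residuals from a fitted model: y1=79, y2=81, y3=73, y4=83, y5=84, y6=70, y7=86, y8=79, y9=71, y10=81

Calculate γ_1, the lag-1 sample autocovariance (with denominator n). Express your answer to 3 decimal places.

Mean ȳ = (79 + 81 + 73 + 83 + 84 + 70 + 86 + 79 + 71 + 81)/10 = 78.7000
Σ_{t=1}^{9}(y_t−ȳ)(y_{t+1}−ȳ) = -141.5900
γ_1 = -141.5900 / 10 = -14.159

-14.159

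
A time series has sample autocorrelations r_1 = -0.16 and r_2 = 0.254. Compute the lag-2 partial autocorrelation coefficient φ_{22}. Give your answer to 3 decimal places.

0.234

φ_{22} = (r_2 − r_1²) / (1 − r_1²)
r_1² = (-0.16)² = 0.0256
Numerator = 0.254 − 0.0256 = 0.2284; denominator = 1 − 0.0256 = 0.9744
φ_{22} = 0.2284 / 0.9744 = 0.234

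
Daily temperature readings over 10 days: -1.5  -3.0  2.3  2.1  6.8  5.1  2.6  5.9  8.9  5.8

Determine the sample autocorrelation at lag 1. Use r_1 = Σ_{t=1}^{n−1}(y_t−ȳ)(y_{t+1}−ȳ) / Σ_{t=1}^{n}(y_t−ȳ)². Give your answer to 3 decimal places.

Mean ȳ = (-1.5 − 3.0 + 2.3 + 2.1 + 6.8 + 5.1 + 2.6 + 5.9 + 8.9 + 5.8)/10 = 3.5000
Numerator Σ_{t=1}^{9}(y_t−ȳ)(y_{t+1}−ȳ) = 64.4200
Denominator Σ(y_t−ȳ)² = 125.1200
r_1 = 64.4200 / 125.1200 = 0.515

0.515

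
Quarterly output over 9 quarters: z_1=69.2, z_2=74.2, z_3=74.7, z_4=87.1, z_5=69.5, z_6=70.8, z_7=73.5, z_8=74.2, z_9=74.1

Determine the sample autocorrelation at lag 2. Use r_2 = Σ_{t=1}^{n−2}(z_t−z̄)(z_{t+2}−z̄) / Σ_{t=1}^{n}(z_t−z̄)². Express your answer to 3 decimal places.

-0.200

Mean z̄ = (69.2 + 74.2 + 74.7 + 87.1 + 69.5 + 70.8 + 73.5 + 74.2 + 74.1)/9 = 74.1444
Numerator Σ_{t=1}^{7}(z_t−z̄)(z_{t+2}−z̄) = -45.1006
Denominator Σ(z_t−z̄)² = 225.7822
r_2 = -45.1006 / 225.7822 = -0.200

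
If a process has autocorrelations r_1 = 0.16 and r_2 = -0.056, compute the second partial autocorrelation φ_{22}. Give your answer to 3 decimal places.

-0.084

φ_{22} = (r_2 − r_1²) / (1 − r_1²)
r_1² = (0.16)² = 0.0256
Numerator = -0.056 − 0.0256 = -0.0816; denominator = 1 − 0.0256 = 0.9744
φ_{22} = -0.0816 / 0.9744 = -0.084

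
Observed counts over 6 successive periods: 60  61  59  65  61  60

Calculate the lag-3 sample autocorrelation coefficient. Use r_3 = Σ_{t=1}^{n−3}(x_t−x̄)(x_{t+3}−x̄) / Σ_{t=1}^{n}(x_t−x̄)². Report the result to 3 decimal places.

Mean x̄ = (60 + 61 + 59 + 65 + 61 + 60)/6 = 61.0000
Deviations from mean: -1.0000, 0.0000, -2.0000, 4.0000, 0.0000, -1.0000
Σ(x_t−x̄)(x_{t+3}−x̄) = (-4.0000) + (0.0000) + (2.0000) = -2.0000
Denominator Σ(x_t−x̄)² = 22.0000
r_3 = -2.0000 / 22.0000 = -0.091

-0.091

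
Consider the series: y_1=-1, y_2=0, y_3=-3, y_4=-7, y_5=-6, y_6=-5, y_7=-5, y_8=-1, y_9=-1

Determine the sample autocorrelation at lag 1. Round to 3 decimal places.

0.497

Mean ȳ = (-1 + 0 − 3 − 7 − 6 − 5 − 5 − 1 − 1)/9 = -3.2222
Numerator Σ_{t=1}^{8}(y_t−ȳ)(y_{t+1}−ȳ) = 26.6173
Denominator Σ(y_t−ȳ)² = 53.5556
r_1 = 26.6173 / 53.5556 = 0.497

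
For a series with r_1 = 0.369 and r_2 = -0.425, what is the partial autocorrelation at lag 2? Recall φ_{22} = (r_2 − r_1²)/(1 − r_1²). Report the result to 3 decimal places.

-0.650

φ_{22} = (r_2 − r_1²) / (1 − r_1²)
r_1² = (0.369)² = 0.136161
Numerator = -0.425 − 0.1362 = -0.5612; denominator = 1 − 0.1362 = 0.8638
φ_{22} = -0.5612 / 0.8638 = -0.650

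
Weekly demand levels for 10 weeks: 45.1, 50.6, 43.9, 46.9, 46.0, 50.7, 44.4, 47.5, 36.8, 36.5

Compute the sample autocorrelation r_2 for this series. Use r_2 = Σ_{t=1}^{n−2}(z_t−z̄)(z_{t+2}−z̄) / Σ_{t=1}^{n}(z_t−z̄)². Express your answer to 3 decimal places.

0.088

Mean z̄ = (45.1 + 50.6 + 43.9 + 46.9 + 46.0 + 50.7 + 44.4 + 47.5 + 36.8 + 36.5)/10 = 44.8400
Numerator Σ_{t=1}^{8}(z_t−z̄)(z_{t+2}−z̄) = 19.0328
Denominator Σ(z_t−z̄)² = 215.5240
r_2 = 19.0328 / 215.5240 = 0.088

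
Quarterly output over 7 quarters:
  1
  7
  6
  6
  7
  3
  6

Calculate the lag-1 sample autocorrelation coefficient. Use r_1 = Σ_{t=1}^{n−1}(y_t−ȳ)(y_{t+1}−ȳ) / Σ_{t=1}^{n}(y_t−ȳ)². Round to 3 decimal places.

-0.311

Mean ȳ = (1 + 7 + 6 + 6 + 7 + 3 + 6)/7 = 5.1429
Deviations from mean: -4.1429, 1.8571, 0.8571, 0.8571, 1.8571, -2.1429, 0.8571
Σ(y_t−ȳ)(y_{t+1}−ȳ) = (-7.6939) + (1.5918) + (0.7347) + (1.5918) + (-3.9796) + (-1.8367) = -9.5918
Denominator Σ(y_t−ȳ)² = 30.8571
r_1 = -9.5918 / 30.8571 = -0.311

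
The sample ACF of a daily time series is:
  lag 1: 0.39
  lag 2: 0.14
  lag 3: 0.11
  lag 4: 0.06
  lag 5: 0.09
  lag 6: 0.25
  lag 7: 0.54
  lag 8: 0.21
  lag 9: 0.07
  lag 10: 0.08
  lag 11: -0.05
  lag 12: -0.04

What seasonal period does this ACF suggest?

The largest autocorrelation is r_7 = 0.54; the remaining lags stay at or below 0.39. The elevated value at lag 1 (0.39), dropping to 0.14 at lag 2, reflects decaying short-term dependence rather than seasonality.
The dominant spike at lag 7 indicates a seasonal period of 7.

7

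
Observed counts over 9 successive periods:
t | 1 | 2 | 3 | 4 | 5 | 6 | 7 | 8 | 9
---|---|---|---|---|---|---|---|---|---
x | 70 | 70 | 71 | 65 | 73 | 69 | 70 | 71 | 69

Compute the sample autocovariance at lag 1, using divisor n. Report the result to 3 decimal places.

Mean x̄ = (70 + 70 + 71 + 65 + 73 + 69 + 70 + 71 + 69)/9 = 69.7778
Σ_{t=1}^{8}(x_t−x̄)(x_{t+1}−x̄) = -24.2716
γ_1 = -24.2716 / 9 = -2.697

-2.697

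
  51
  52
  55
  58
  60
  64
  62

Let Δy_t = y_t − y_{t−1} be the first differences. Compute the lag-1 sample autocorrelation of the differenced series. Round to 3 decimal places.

-0.322

First differences Δy: 1, 3, 3, 2, 4, -2
Mean of differences = 1.8333
Numerator Σ(Δy_t−Δȳ)(Δy_{t+1}−Δȳ) = -7.3611
Denominator Σ(Δy_t−Δȳ)² = 22.8333
r_1(Δy) = -7.3611 / 22.8333 = -0.322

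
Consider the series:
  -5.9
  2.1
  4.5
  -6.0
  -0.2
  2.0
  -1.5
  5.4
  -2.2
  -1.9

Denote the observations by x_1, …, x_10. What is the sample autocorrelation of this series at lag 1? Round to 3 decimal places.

Mean x̄ = (-5.9 + 2.1 + 4.5 − 6.0 − 0.2 + 2.0 − 1.5 + 5.4 − 2.2 − 1.9)/10 = -0.3700
Numerator Σ_{t=1}^{9}(x_t−x̄)(x_{t+1}−x̄) = -46.5599
Denominator Σ(x_t−x̄)² = 138.0010
r_1 = -46.5599 / 138.0010 = -0.337

-0.337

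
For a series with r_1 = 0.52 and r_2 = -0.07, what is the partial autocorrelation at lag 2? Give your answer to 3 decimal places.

-0.467

φ_{22} = (r_2 − r_1²) / (1 − r_1²)
r_1² = (0.52)² = 0.2704
Numerator = -0.07 − 0.2704 = -0.3404; denominator = 1 − 0.2704 = 0.7296
φ_{22} = -0.3404 / 0.7296 = -0.467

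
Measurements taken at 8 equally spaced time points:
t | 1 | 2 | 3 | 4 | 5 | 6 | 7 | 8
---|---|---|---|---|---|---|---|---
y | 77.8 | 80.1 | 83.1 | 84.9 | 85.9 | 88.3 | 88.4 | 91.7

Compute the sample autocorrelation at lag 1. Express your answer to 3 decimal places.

Mean ȳ = (77.8 + 80.1 + 83.1 + 84.9 + 85.9 + 88.3 + 88.4 + 91.7)/8 = 85.0250
Deviations from mean: -7.2250, -4.9250, -1.9250, -0.1250, 0.8750, 3.2750, 3.3750, 6.6750
Σ(y_t−ȳ)(y_{t+1}−ȳ) = (35.5831) + (9.4806) + (0.2406) + (-0.1094) + (2.8656) + (11.0531) + (22.5281) = 81.6419
Denominator Σ(y_t−ȳ)² = 147.6150
r_1 = 81.6419 / 147.6150 = 0.553

0.553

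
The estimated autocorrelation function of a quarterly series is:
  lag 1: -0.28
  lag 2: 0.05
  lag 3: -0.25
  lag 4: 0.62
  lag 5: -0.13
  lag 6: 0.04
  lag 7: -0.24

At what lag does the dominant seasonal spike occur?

The largest autocorrelation is r_4 = 0.62; the remaining lags stay at or below 0.05.
The dominant spike at lag 4 indicates a seasonal period of 4.

4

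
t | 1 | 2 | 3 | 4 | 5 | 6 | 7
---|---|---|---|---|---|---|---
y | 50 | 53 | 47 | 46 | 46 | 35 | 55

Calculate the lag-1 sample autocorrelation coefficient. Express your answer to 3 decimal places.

Mean ȳ = (50 + 53 + 47 + 46 + 46 + 35 + 55)/7 = 47.4286
Deviations from mean: 2.5714, 5.5714, -0.4286, -1.4286, -1.4286, -12.4286, 7.5714
Numerator Σ_{t=1}^{6}(y_t−ȳ)(y_{t+1}−ȳ) = -61.7551
Denominator Σ(y_t−ȳ)² = 253.7143
r_1 = -61.7551 / 253.7143 = -0.243

-0.243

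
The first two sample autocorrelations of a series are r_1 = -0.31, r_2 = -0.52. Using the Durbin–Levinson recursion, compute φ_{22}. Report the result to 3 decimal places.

-0.682

φ_{22} = (r_2 − r_1²) / (1 − r_1²)
r_1² = (-0.31)² = 0.0961
Numerator = -0.52 − 0.0961 = -0.6161; denominator = 1 − 0.0961 = 0.9039
φ_{22} = -0.6161 / 0.9039 = -0.682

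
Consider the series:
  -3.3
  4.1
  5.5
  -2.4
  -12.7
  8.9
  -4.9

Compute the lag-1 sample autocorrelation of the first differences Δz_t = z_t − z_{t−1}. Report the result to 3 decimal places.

First differences Δz: 7.4, 1.4, -7.9, -10.3, 21.6, -13.8
Mean of differences = -0.2667
Numerator Σ(Δz_t−Δz̄)(Δz_{t+1}−Δz̄) = -438.6811
Denominator Σ(Δz_t−Δz̄)² = 881.7933
r_1(Δz) = -438.6811 / 881.7933 = -0.497

-0.497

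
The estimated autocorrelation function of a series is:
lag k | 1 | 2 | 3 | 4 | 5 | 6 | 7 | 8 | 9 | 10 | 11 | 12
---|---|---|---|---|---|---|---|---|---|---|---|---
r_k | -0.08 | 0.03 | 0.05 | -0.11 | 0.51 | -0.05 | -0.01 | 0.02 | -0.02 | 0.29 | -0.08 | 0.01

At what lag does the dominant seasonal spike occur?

5

The largest autocorrelation is r_5 = 0.51, with a weaker echo at lag 10 (0.29); the remaining lags stay at or below 0.05.
The dominant spike at lag 5 indicates a seasonal period of 5.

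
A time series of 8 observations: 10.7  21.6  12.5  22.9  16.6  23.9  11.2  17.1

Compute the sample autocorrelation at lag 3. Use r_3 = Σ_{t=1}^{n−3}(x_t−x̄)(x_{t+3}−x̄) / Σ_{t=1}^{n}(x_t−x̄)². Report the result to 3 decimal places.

Mean x̄ = (10.7 + 21.6 + 12.5 + 22.9 + 16.6 + 23.9 + 11.2 + 17.1)/8 = 17.0625
Numerator Σ_{t=1}^{5}(x_t−x̄)(x_{t+3}−x̄) = -104.6755
Denominator Σ(x_t−x̄)² = 197.2988
r_3 = -104.6755 / 197.2988 = -0.531

-0.531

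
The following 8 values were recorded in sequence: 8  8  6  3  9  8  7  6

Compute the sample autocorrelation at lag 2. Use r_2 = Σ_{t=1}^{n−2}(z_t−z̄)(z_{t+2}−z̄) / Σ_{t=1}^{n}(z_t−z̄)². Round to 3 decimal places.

-0.494

Mean z̄ = (8 + 8 + 6 + 3 + 9 + 8 + 7 + 6)/8 = 6.8750
Deviations from mean: 1.1250, 1.1250, -0.8750, -3.8750, 2.1250, 1.1250, 0.1250, -0.8750
Numerator Σ_{t=1}^{6}(z_t−z̄)(z_{t+2}−z̄) = -12.2813
Denominator Σ(z_t−z̄)² = 24.8750
r_2 = -12.2813 / 24.8750 = -0.494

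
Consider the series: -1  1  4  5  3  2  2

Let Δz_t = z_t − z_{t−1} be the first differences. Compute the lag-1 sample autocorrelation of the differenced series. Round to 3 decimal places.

First differences Δz: 2, 3, 1, -2, -1, 0
Mean of differences = 0.5000
Numerator Σ(Δz_t−Δz̄)(Δz_{t+1}−Δz̄) = 8.2500
Denominator Σ(Δz_t−Δz̄)² = 17.5000
r_1(Δz) = 8.2500 / 17.5000 = 0.471

0.471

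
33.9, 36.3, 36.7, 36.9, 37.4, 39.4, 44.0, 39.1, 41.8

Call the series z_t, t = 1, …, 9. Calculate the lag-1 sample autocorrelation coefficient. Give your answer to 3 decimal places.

Mean z̄ = (33.9 + 36.3 + 36.7 + 36.9 + 37.4 + 39.4 + 44.0 + 39.1 + 41.8)/9 = 38.3889
Numerator Σ_{t=1}^{8}(z_t−z̄)(z_{t+1}−z̄) = 27.9810
Denominator Σ(z_t−z̄)² = 75.2089
r_1 = 27.9810 / 75.2089 = 0.372

0.372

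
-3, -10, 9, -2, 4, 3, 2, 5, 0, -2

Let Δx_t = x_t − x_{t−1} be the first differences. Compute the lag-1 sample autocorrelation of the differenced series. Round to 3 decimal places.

First differences Δx: -7, 19, -11, 6, -1, -1, 3, -5, -2
Mean of differences = 0.1111
Numerator Σ(Δx_t−Δx̄)(Δx_{t+1}−Δx̄) = -422.1235
Denominator Σ(Δx_t−Δx̄)² = 606.8889
r_1(Δx) = -422.1235 / 606.8889 = -0.696

-0.696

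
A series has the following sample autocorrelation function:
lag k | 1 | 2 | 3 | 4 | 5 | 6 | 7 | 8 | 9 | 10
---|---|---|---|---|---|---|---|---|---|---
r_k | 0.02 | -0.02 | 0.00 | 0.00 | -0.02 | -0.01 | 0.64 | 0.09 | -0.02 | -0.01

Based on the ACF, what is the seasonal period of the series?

The largest autocorrelation is r_7 = 0.64; the remaining lags stay at or below 0.09.
The dominant spike at lag 7 indicates a seasonal period of 7.

7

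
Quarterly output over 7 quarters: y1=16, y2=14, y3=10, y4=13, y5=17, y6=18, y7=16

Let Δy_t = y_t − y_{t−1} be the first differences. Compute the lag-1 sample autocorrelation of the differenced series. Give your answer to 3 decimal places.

0.200

First differences Δy: -2, -4, 3, 4, 1, -2
Mean of differences = 0.0000
Numerator Σ(Δy_t−Δȳ)(Δy_{t+1}−Δȳ) = 10.0000
Denominator Σ(Δy_t−Δȳ)² = 50.0000
r_1(Δy) = 10.0000 / 50.0000 = 0.200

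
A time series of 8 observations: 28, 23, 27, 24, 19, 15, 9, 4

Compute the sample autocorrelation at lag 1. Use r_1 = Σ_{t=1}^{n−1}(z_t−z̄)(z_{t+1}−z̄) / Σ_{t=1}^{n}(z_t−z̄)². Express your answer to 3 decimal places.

0.569

Mean z̄ = (28 + 23 + 27 + 24 + 19 + 15 + 9 + 4)/8 = 18.6250
Numerator Σ_{t=1}^{7}(z_t−z̄)(z_{t+1}−z̄) = 298.9844
Denominator Σ(z_t−z̄)² = 525.8750
r_1 = 298.9844 / 525.8750 = 0.569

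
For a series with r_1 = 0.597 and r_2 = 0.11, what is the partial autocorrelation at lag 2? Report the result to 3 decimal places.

φ_{22} = (r_2 − r_1²) / (1 − r_1²)
r_1² = (0.597)² = 0.356409
Numerator = 0.11 − 0.3564 = -0.2464; denominator = 1 − 0.3564 = 0.6436
φ_{22} = -0.2464 / 0.6436 = -0.383

-0.383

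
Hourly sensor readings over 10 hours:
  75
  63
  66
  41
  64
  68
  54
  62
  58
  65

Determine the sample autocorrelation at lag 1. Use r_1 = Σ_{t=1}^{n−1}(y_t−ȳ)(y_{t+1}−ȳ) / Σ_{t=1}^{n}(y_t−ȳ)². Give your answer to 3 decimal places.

Mean ȳ = (75 + 63 + 66 + 41 + 64 + 68 + 54 + 62 + 58 + 65)/10 = 61.6000
Numerator Σ_{t=1}^{9}(y_t−ȳ)(y_{t+1}−ȳ) = -165.1600
Denominator Σ(y_t−ȳ)² = 754.4000
r_1 = -165.1600 / 754.4000 = -0.219

-0.219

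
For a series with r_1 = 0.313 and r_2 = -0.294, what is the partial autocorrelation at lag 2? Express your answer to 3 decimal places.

φ_{22} = (r_2 − r_1²) / (1 − r_1²)
r_1² = (0.313)² = 0.097969
Numerator = -0.294 − 0.0980 = -0.3920; denominator = 1 − 0.0980 = 0.9020
φ_{22} = -0.3920 / 0.9020 = -0.435

-0.435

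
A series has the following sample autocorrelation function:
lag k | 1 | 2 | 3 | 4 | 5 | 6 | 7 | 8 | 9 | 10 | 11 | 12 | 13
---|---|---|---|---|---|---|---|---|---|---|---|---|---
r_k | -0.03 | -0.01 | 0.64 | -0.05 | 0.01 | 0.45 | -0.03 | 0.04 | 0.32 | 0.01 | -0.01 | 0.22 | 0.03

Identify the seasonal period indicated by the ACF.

3

The largest autocorrelation is r_3 = 0.64, with weaker echoes at lags 6 (0.45), 9 (0.32) and 12 (0.22); the remaining lags stay at or below 0.04.
The dominant spike at lag 3 indicates a seasonal period of 3.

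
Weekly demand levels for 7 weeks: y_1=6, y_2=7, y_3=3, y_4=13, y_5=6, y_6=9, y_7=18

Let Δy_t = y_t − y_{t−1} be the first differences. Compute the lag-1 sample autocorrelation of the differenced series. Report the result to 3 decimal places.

-0.500

First differences Δy: 1, -4, 10, -7, 3, 9
Mean of differences = 2.0000
Numerator Σ(Δy_t−Δȳ)(Δy_{t+1}−Δȳ) = -116.0000
Denominator Σ(Δy_t−Δȳ)² = 232.0000
r_1(Δy) = -116.0000 / 232.0000 = -0.500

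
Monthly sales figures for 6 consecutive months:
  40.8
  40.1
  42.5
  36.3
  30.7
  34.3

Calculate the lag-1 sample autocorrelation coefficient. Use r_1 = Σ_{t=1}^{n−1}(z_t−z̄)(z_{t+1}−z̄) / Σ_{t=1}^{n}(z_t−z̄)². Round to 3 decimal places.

0.452

Mean z̄ = (40.8 + 40.1 + 42.5 + 36.3 + 30.7 + 34.3)/6 = 37.4500
Deviations from mean: 3.3500, 2.6500, 5.0500, -1.1500, -6.7500, -3.1500
Numerator Σ_{t=1}^{5}(z_t−z̄)(z_{t+1}−z̄) = 45.4775
Denominator Σ(z_t−z̄)² = 100.5550
r_1 = 45.4775 / 100.5550 = 0.452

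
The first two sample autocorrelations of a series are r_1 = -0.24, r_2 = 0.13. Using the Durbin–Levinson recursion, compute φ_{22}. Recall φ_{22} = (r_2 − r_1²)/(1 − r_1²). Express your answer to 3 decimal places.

0.077

φ_{22} = (r_2 − r_1²) / (1 − r_1²)
r_1² = (-0.24)² = 0.0576
Numerator = 0.13 − 0.0576 = 0.0724; denominator = 1 − 0.0576 = 0.9424
φ_{22} = 0.0724 / 0.9424 = 0.077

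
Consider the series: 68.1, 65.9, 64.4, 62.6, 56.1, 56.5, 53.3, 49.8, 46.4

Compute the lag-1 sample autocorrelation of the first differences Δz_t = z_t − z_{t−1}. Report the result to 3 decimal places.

First differences Δz: -2.2, -1.5, -1.8, -6.5, 0.4, -3.2, -3.5, -3.4
Mean of differences = -2.7125
Numerator Σ(Δz_t−Δz̄)(Δz_{t+1}−Δz̄) = -14.1089
Denominator Σ(Δz_t−Δz̄)² = 27.9288
r_1(Δz) = -14.1089 / 27.9288 = -0.505

-0.505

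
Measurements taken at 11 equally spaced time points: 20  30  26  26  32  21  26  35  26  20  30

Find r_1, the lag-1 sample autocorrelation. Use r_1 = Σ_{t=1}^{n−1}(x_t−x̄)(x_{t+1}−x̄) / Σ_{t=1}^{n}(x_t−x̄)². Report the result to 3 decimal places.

-0.341

Mean x̄ = (20 + 30 + 26 + 26 + 32 + 21 + 26 + 35 + 26 + 20 + 30)/11 = 26.5455
Numerator Σ_{t=1}^{10}(x_t−x̄)(x_{t+1}−x̄) = -82.6612
Denominator Σ(x_t−x̄)² = 242.7273
r_1 = -82.6612 / 242.7273 = -0.341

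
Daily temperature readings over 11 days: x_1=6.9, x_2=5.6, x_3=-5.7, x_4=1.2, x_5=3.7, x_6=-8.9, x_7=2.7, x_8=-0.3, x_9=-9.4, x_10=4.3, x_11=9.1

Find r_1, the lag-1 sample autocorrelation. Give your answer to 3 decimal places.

Mean x̄ = (6.9 + 5.6 − 5.7 + 1.2 + 3.7 − 8.9 + 2.7 − 0.3 − 9.4 + 4.3 + 9.1)/11 = 0.8364
Numerator Σ_{t=1}^{10}(x_t−x̄)(x_{t+1}−x̄) = -46.9322
Denominator Σ(x_t−x̄)² = 395.1455
r_1 = -46.9322 / 395.1455 = -0.119

-0.119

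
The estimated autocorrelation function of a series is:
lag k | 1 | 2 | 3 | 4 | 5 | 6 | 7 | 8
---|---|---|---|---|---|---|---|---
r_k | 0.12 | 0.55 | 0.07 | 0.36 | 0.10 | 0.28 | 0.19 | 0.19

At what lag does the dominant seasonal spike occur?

2

The largest autocorrelation is r_2 = 0.55, with weaker echoes at lags 4 (0.36) and 6 (0.28); the remaining lags stay at or below 0.19.
The dominant spike at lag 2 indicates a seasonal period of 2.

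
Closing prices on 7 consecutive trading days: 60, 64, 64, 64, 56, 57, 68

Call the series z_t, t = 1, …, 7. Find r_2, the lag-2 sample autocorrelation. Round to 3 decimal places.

-0.517

Mean z̄ = (60 + 64 + 64 + 64 + 56 + 57 + 68)/7 = 61.8571
Numerator Σ_{t=1}^{5}(z_t−z̄)(z_{t+2}−z̄) = -58.3265
Denominator Σ(z_t−z̄)² = 112.8571
r_2 = -58.3265 / 112.8571 = -0.517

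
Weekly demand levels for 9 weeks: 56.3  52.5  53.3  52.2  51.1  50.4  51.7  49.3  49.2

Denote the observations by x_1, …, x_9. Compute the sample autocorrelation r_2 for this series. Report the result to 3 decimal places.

0.239

Mean x̄ = (56.3 + 52.5 + 53.3 + 52.2 + 51.1 + 50.4 + 51.7 + 49.3 + 49.2)/9 = 51.7778
Σ(x_t−x̄)(x_{t+2}−x̄) = (6.8838) + (0.3049) + (-1.0317) + (-0.5817) + (0.0527) + (3.4138) + (0.2005) = 9.2423
Denominator Σ(x_t−x̄)² = 38.6156
r_2 = 9.2423 / 38.6156 = 0.239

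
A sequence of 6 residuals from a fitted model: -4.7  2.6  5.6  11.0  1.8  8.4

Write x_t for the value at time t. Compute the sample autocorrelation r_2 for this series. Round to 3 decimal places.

Mean x̄ = (-4.7 + 2.6 + 5.6 + 11.0 + 1.8 + 8.4)/6 = 4.1167
Σ(x_t−x̄)(x_{t+2}−x̄) = (-13.0781) + (-10.4397) + (-3.4364) + (29.4836) = 2.5294
Denominator Σ(x_t−x̄)² = 153.3283
r_2 = 2.5294 / 153.3283 = 0.016

0.016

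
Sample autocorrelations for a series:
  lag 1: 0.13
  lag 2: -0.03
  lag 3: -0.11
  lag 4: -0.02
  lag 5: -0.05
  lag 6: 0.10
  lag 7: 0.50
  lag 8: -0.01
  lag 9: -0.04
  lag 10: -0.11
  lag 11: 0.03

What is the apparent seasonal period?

7

The largest autocorrelation is r_7 = 0.50; the remaining lags stay at or below 0.13.
The dominant spike at lag 7 indicates a seasonal period of 7.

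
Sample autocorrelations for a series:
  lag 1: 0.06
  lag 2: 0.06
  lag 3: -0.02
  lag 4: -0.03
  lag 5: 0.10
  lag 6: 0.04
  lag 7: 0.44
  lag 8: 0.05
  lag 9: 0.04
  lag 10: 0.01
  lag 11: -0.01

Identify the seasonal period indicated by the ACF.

7

The largest autocorrelation is r_7 = 0.44; the remaining lags stay at or below 0.10.
The dominant spike at lag 7 indicates a seasonal period of 7.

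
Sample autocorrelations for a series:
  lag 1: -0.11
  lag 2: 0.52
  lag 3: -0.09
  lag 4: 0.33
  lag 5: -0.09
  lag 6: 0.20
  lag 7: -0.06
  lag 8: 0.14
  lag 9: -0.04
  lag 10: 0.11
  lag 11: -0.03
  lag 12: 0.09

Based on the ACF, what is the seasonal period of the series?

The largest autocorrelation is r_2 = 0.52, with weaker echoes at lags 4 (0.33) and 6 (0.20); the remaining lags stay at or below 0.14.
The dominant spike at lag 2 indicates a seasonal period of 2.

2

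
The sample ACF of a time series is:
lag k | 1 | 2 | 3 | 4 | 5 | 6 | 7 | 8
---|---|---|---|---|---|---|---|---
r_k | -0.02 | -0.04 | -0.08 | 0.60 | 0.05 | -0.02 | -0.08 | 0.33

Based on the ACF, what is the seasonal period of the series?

The largest autocorrelation is r_4 = 0.60, with a weaker echo at lag 8 (0.33); the remaining lags stay at or below 0.05.
The dominant spike at lag 4 indicates a seasonal period of 4.

4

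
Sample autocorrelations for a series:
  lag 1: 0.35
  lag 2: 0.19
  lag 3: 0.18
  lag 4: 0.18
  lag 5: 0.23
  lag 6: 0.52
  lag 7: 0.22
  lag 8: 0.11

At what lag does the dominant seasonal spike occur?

6

The largest autocorrelation is r_6 = 0.52; the remaining lags stay at or below 0.35. The elevated value at lag 1 (0.35), dropping to 0.19 at lag 2, reflects decaying short-term dependence rather than seasonality.
The dominant spike at lag 6 indicates a seasonal period of 6.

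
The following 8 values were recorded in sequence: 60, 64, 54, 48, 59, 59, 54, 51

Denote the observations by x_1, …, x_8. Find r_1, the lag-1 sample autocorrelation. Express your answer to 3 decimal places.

0.106

Mean x̄ = (60 + 64 + 54 + 48 + 59 + 59 + 54 + 51)/8 = 56.1250
Deviations from mean: 3.8750, 7.8750, -2.1250, -8.1250, 2.8750, 2.8750, -2.1250, -5.1250
Σ(x_t−x̄)(x_{t+1}−x̄) = (30.5156) + (-16.7344) + (17.2656) + (-23.3594) + (8.2656) + (-6.1094) + (10.8906) = 20.7344
Denominator Σ(x_t−x̄)² = 194.8750
r_1 = 20.7344 / 194.8750 = 0.106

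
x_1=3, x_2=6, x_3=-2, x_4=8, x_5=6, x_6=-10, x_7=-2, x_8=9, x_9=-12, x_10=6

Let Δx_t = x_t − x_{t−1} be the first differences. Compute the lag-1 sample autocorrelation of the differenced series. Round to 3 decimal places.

First differences Δx: 3, -8, 10, -2, -16, 8, 11, -21, 18
Mean of differences = 0.3333
Numerator Σ(Δx_t−Δx̄)(Δx_{t+1}−Δx̄) = -735.1111
Denominator Σ(Δx_t−Δx̄)² = 1382.0000
r_1(Δx) = -735.1111 / 1382.0000 = -0.532

-0.532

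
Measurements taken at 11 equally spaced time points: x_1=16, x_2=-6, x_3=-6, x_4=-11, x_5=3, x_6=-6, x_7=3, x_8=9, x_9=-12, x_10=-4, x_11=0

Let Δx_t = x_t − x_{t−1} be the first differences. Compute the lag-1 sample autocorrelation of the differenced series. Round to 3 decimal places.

First differences Δx: -22, 0, -5, 14, -9, 9, 6, -21, 8, 4
Mean of differences = -1.6000
Numerator Σ(Δx_t−Δx̄)(Δx_{t+1}−Δx̄) = -484.3600
Denominator Σ(Δx_t−Δx̄)² = 1398.4000
r_1(Δx) = -484.3600 / 1398.4000 = -0.346

-0.346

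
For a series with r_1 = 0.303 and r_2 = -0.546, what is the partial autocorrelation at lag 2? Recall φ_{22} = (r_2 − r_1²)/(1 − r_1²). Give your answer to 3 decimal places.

φ_{22} = (r_2 − r_1²) / (1 − r_1²)
r_1² = (0.303)² = 0.091809
Numerator = -0.546 − 0.0918 = -0.6378; denominator = 1 − 0.0918 = 0.9082
φ_{22} = -0.6378 / 0.9082 = -0.702

-0.702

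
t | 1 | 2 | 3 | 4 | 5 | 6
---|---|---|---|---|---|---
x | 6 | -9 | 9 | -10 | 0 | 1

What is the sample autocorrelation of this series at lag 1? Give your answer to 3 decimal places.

-0.774

Mean x̄ = (6 − 9 + 9 − 10 + 0 + 1)/6 = -0.5000
Deviations from mean: 6.5000, -8.5000, 9.5000, -9.5000, 0.5000, 1.5000
Σ(x_t−x̄)(x_{t+1}−x̄) = (-55.2500) + (-80.7500) + (-90.2500) + (-4.7500) + (0.7500) = -230.2500
Denominator Σ(x_t−x̄)² = 297.5000
r_1 = -230.2500 / 297.5000 = -0.774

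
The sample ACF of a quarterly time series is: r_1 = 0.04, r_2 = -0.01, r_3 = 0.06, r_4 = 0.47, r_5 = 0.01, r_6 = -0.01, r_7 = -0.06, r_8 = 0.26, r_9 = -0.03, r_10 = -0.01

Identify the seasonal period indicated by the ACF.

4

The largest autocorrelation is r_4 = 0.47, with a weaker echo at lag 8 (0.26); the remaining lags stay at or below 0.06.
The dominant spike at lag 4 indicates a seasonal period of 4.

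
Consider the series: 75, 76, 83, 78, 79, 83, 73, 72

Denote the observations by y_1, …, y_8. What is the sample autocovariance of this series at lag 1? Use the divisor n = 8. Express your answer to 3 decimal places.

Mean ȳ = (75 + 76 + 83 + 78 + 79 + 83 + 73 + 72)/8 = 77.3750
Σ_{t=1}^{7}(y_t−ȳ)(y_{t+1}−ȳ) = 8.1094
γ_1 = 8.1094 / 8 = 1.014

1.014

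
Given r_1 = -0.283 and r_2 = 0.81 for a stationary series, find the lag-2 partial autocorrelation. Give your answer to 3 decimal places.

0.793

φ_{22} = (r_2 − r_1²) / (1 − r_1²)
r_1² = (-0.283)² = 0.080089
Numerator = 0.81 − 0.0801 = 0.7299; denominator = 1 − 0.0801 = 0.9199
φ_{22} = 0.7299 / 0.9199 = 0.793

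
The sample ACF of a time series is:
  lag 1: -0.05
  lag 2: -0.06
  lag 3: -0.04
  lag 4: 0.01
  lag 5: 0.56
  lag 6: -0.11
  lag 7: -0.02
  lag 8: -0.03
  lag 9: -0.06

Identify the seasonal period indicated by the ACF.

5

The largest autocorrelation is r_5 = 0.56; the remaining lags stay at or below 0.01.
The dominant spike at lag 5 indicates a seasonal period of 5.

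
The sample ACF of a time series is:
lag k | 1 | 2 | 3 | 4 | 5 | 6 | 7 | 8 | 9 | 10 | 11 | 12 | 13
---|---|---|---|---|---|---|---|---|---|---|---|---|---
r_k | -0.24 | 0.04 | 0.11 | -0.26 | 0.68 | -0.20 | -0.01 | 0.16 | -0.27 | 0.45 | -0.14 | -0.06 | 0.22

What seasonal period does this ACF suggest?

The largest autocorrelation is r_5 = 0.68, with a weaker echo at lag 10 (0.45); the remaining lags stay at or below 0.22.
The dominant spike at lag 5 indicates a seasonal period of 5.

5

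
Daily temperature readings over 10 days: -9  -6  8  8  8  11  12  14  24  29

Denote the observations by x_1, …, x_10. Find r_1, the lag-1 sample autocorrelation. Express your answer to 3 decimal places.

0.558

Mean x̄ = (-9 − 6 + 8 + 8 + 8 + 11 + 12 + 14 + 24 + 29)/10 = 9.9000
Numerator Σ_{t=1}^{9}(x_t−x̄)(x_{t+1}−x̄) = 673.8900
Denominator Σ(x_t−x̄)² = 1206.9000
r_1 = 673.8900 / 1206.9000 = 0.558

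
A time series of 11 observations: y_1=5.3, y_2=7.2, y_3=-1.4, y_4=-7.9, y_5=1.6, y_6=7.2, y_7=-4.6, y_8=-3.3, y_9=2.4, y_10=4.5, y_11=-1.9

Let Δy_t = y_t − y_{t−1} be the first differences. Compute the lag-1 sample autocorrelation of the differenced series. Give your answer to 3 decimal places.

First differences Δy: 1.9, -8.6, -6.5, 9.5, 5.6, -11.8, 1.3, 5.7, 2.1, -6.4
Mean of differences = -0.7200
Numerator Σ(Δy_t−Δȳ)(Δy_{t+1}−Δȳ) = -46.9324
Denominator Σ(Δy_t−Δȳ)² = 455.0360
r_1(Δy) = -46.9324 / 455.0360 = -0.103

-0.103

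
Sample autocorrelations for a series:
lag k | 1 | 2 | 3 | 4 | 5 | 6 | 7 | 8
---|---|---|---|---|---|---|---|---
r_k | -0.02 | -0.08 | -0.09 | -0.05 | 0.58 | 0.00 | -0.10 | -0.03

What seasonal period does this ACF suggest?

5

The largest autocorrelation is r_5 = 0.58; the remaining lags stay at or below 0.00.
The dominant spike at lag 5 indicates a seasonal period of 5.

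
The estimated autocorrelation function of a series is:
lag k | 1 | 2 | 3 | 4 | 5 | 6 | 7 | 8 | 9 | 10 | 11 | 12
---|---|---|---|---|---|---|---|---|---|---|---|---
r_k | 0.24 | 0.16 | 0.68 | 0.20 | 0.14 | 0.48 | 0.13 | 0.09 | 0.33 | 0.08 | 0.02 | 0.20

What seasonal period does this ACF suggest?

The largest autocorrelation is r_3 = 0.68, with weaker echoes at lags 6 (0.48) and 9 (0.33); the remaining lags stay at or below 0.24. The elevated value at lag 1 (0.24), dropping to 0.16 at lag 2, reflects decaying short-term dependence rather than seasonality.
The dominant spike at lag 3 indicates a seasonal period of 3.

3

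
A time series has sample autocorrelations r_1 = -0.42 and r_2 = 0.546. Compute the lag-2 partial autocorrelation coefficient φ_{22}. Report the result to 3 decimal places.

φ_{22} = (r_2 − r_1²) / (1 − r_1²)
r_1² = (-0.42)² = 0.1764
Numerator = 0.546 − 0.1764 = 0.3696; denominator = 1 − 0.1764 = 0.8236
φ_{22} = 0.3696 / 0.8236 = 0.449

0.449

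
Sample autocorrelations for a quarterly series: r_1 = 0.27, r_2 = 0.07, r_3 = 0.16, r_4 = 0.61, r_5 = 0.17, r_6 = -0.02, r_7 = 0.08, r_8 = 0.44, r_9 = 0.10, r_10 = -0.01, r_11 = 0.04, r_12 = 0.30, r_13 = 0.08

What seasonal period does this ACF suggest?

The largest autocorrelation is r_4 = 0.61, with weaker echoes at lags 8 (0.44) and 12 (0.30); the remaining lags stay at or below 0.27. The elevated value at lag 1 (0.27), dropping to 0.07 at lag 2, reflects decaying short-term dependence rather than seasonality.
The dominant spike at lag 4 indicates a seasonal period of 4.

4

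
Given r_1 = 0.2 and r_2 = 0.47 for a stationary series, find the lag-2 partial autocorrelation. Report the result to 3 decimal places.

0.448

φ_{22} = (r_2 − r_1²) / (1 − r_1²)
r_1² = (0.2)² = 0.04
Numerator = 0.47 − 0.0400 = 0.4300; denominator = 1 − 0.0400 = 0.9600
φ_{22} = 0.4300 / 0.9600 = 0.448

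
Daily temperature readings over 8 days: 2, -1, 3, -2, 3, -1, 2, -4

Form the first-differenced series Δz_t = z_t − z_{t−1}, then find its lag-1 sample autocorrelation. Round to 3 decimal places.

-0.804

First differences Δz: -3, 4, -5, 5, -4, 3, -6
Mean of differences = -0.8571
Numerator Σ(Δz_t−Δz̄)(Δz_{t+1}−Δz̄) = -105.1633
Denominator Σ(Δz_t−Δz̄)² = 130.8571
r_1(Δz) = -105.1633 / 130.8571 = -0.804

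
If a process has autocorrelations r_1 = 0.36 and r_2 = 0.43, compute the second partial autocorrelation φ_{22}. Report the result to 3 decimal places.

φ_{22} = (r_2 − r_1²) / (1 − r_1²)
r_1² = (0.36)² = 0.1296
Numerator = 0.43 − 0.1296 = 0.3004; denominator = 1 − 0.1296 = 0.8704
φ_{22} = 0.3004 / 0.8704 = 0.345

0.345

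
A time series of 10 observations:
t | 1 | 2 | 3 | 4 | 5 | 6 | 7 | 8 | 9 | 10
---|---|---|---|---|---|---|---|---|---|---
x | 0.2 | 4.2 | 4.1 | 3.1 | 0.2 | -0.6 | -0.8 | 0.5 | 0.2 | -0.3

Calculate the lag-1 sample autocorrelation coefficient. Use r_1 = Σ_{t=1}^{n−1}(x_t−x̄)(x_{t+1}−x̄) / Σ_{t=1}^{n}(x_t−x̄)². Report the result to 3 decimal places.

Mean x̄ = (0.2 + 4.2 + 4.1 + 3.1 + 0.2 − 0.6 − 0.8 + 0.5 + 0.2 − 0.3)/10 = 1.0800
Numerator Σ_{t=1}^{9}(x_t−x̄)(x_{t+1}−x̄) = 18.4516
Denominator Σ(x_t−x̄)² = 33.8560
r_1 = 18.4516 / 33.8560 = 0.545

0.545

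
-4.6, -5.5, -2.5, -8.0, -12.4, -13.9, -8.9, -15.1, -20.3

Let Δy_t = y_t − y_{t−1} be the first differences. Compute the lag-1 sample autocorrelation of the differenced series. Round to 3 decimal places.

First differences Δy: -0.9, 3.0, -5.5, -4.4, -1.5, 5.0, -6.2, -5.2
Mean of differences = -1.9625
Numerator Σ(Δy_t−Δȳ)(Δy_{t+1}−Δȳ) = -17.3514
Denominator Σ(Δy_t−Δȳ)² = 121.3388
r_1(Δy) = -17.3514 / 121.3388 = -0.143

-0.143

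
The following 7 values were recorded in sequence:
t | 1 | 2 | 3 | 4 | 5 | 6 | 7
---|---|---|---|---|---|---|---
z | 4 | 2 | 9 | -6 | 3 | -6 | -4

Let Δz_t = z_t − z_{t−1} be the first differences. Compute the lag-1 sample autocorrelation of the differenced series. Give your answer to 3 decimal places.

First differences Δz: -2, 7, -15, 9, -9, 2
Mean of differences = -1.3333
Numerator Σ(Δz_t−Δz̄)(Δz_{t+1}−Δz̄) = -365.4444
Denominator Σ(Δz_t−Δz̄)² = 433.3333
r_1(Δz) = -365.4444 / 433.3333 = -0.843

-0.843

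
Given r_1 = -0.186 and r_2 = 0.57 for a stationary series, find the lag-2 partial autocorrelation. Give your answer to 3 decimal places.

φ_{22} = (r_2 − r_1²) / (1 − r_1²)
r_1² = (-0.186)² = 0.034596
Numerator = 0.57 − 0.0346 = 0.5354; denominator = 1 − 0.0346 = 0.9654
φ_{22} = 0.5354 / 0.9654 = 0.555

0.555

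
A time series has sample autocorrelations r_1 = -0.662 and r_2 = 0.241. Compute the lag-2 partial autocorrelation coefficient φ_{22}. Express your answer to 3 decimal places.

-0.351

φ_{22} = (r_2 − r_1²) / (1 − r_1²)
r_1² = (-0.662)² = 0.438244
Numerator = 0.241 − 0.4382 = -0.1972; denominator = 1 − 0.4382 = 0.5618
φ_{22} = -0.1972 / 0.5618 = -0.351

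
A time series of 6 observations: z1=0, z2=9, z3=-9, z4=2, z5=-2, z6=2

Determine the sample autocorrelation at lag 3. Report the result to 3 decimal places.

-0.210

Mean z̄ = (0 + 9 − 9 + 2 − 2 + 2)/6 = 0.3333
Deviations from mean: -0.3333, 8.6667, -9.3333, 1.6667, -2.3333, 1.6667
Numerator Σ_{t=1}^{3}(z_t−z̄)(z_{t+3}−z̄) = -36.3333
Denominator Σ(z_t−z̄)² = 173.3333
r_3 = -36.3333 / 173.3333 = -0.210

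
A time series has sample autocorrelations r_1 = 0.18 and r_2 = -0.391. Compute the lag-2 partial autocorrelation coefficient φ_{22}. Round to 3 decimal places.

-0.438

φ_{22} = (r_2 − r_1²) / (1 − r_1²)
r_1² = (0.18)² = 0.0324
Numerator = -0.391 − 0.0324 = -0.4234; denominator = 1 − 0.0324 = 0.9676
φ_{22} = -0.4234 / 0.9676 = -0.438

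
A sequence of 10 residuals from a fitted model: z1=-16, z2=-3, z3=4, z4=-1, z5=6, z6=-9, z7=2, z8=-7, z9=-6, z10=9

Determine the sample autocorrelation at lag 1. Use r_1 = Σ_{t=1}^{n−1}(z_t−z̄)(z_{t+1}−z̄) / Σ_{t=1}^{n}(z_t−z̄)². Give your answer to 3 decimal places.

-0.202

Mean z̄ = (-16 − 3 + 4 − 1 + 6 − 9 + 2 − 7 − 6 + 9)/10 = -2.1000
Numerator Σ_{t=1}^{9}(z_t−z̄)(z_{t+1}−z̄) = -105.8100
Denominator Σ(z_t−z̄)² = 524.9000
r_1 = -105.8100 / 524.9000 = -0.202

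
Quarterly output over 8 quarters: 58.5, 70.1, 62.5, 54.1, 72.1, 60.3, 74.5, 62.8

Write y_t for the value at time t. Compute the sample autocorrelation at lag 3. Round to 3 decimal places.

Mean ȳ = (58.5 + 70.1 + 62.5 + 54.1 + 72.1 + 60.3 + 74.5 + 62.8)/8 = 64.3625
Σ(y_t−ȳ)(y_{t+3}−ȳ) = (60.1639) + (44.3939) + (7.5664) + (-104.0361) + (-12.0898) = -4.0017
Denominator Σ(y_t−ȳ)² = 357.6588
r_3 = -4.0017 / 357.6588 = -0.011

-0.011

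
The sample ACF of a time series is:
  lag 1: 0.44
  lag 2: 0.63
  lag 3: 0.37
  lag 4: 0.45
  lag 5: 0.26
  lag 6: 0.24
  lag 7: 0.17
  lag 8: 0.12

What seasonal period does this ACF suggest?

2

The largest autocorrelation is r_2 = 0.63, with a weaker echo at lag 4 (0.45); the remaining lags stay at or below 0.44.
The dominant spike at lag 2 indicates a seasonal period of 2.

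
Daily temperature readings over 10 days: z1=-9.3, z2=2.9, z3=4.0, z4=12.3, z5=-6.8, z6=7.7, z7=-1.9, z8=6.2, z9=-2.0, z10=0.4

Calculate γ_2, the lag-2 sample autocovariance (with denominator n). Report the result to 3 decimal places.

Mean z̄ = (-9.3 + 2.9 + 4.0 + 12.3 − 6.8 + 7.7 − 1.9 + 6.2 − 2.0 + 0.4)/10 = 1.3500
Σ_{t=1}^{8}(z_t−z̄)(z_{t+2}−z̄) = 100.2500
γ_2 = 100.2500 / 10 = 10.025

10.025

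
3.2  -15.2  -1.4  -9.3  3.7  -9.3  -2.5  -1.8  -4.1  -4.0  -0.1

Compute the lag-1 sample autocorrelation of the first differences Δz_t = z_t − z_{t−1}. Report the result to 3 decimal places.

-0.719

First differences Δz: -18.4, 13.8, -7.9, 13.0, -13.0, 6.8, 0.7, -2.3, 0.1, 3.9
Mean of differences = -0.3300
Numerator Σ(Δz_t−Δz̄)(Δz_{t+1}−Δz̄) = -716.1429
Denominator Σ(Δz_t−Δz̄)² = 995.5610
r_1(Δz) = -716.1429 / 995.5610 = -0.719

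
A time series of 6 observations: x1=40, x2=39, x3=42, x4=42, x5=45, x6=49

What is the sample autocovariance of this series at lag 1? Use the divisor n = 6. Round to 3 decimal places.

4.384

Mean x̄ = (40 + 39 + 42 + 42 + 45 + 49)/6 = 42.8333
Deviations: -2.8333, -3.8333, -0.8333, -0.8333, 2.1667, 6.1667
Σ_{t=1}^{5}(x_t−x̄)(x_{t+1}−x̄) = 26.3056
γ_1 = 26.3056 / 6 = 4.384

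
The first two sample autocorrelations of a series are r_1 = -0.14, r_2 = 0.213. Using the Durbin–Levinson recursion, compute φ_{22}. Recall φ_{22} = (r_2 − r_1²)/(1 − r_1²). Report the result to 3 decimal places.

φ_{22} = (r_2 − r_1²) / (1 − r_1²)
r_1² = (-0.14)² = 0.0196
Numerator = 0.213 − 0.0196 = 0.1934; denominator = 1 − 0.0196 = 0.9804
φ_{22} = 0.1934 / 0.9804 = 0.197

0.197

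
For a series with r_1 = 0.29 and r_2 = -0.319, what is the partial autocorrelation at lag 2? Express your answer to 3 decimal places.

-0.440

φ_{22} = (r_2 − r_1²) / (1 − r_1²)
r_1² = (0.29)² = 0.0841
Numerator = -0.319 − 0.0841 = -0.4031; denominator = 1 − 0.0841 = 0.9159
φ_{22} = -0.4031 / 0.9159 = -0.440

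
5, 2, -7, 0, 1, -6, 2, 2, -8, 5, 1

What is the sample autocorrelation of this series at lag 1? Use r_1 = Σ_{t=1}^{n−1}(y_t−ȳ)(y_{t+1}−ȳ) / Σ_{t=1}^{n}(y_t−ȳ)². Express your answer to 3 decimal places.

Mean ȳ = (5 + 2 − 7 + 0 + 1 − 6 + 2 + 2 − 8 + 5 + 1)/11 = -0.2727
Numerator Σ_{t=1}^{10}(y_t−ȳ)(y_{t+1}−ȳ) = -71.5289
Denominator Σ(y_t−ȳ)² = 212.1818
r_1 = -71.5289 / 212.1818 = -0.337

-0.337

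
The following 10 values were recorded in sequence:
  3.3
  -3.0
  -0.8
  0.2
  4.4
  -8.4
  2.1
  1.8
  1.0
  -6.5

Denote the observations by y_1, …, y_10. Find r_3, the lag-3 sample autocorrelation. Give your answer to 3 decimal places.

Mean ȳ = (3.3 − 3.0 − 0.8 + 0.2 + 4.4 − 8.4 + 2.1 + 1.8 + 1.0 − 6.5)/10 = -0.5900
Numerator Σ_{t=1}^{7}(y_t−ȳ)(y_{t+3}−ȳ) = -21.5773
Denominator Σ(y_t−ȳ)² = 157.9090
r_3 = -21.5773 / 157.9090 = -0.137

-0.137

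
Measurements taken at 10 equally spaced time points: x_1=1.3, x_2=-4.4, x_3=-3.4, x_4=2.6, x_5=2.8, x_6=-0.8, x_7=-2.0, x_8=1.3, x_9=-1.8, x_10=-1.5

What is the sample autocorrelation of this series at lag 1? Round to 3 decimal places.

Mean x̄ = (1.3 − 4.4 − 3.4 + 2.6 + 2.8 − 0.8 − 2.0 + 1.3 − 1.8 − 1.5)/10 = -0.5900
Numerator Σ_{t=1}^{9}(x_t−x̄)(x_{t+1}−x̄) = 1.0889
Denominator Σ(x_t−x̄)² = 55.5490
r_1 = 1.0889 / 55.5490 = 0.020

0.020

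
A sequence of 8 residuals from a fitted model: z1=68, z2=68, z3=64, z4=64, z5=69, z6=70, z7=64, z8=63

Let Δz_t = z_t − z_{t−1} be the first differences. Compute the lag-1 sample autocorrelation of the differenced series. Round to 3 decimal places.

0.022

First differences Δz: 0, -4, 0, 5, 1, -6, -1
Mean of differences = -0.7143
Numerator Σ(Δz_t−Δz̄)(Δz_{t+1}−Δz̄) = 1.6327
Denominator Σ(Δz_t−Δz̄)² = 75.4286
r_1(Δz) = 1.6327 / 75.4286 = 0.022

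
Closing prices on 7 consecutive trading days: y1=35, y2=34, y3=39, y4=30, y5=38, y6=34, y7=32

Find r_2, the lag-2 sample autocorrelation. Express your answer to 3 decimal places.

Mean ȳ = (35 + 34 + 39 + 30 + 38 + 34 + 32)/7 = 34.5714
Σ(y_t−ȳ)(y_{t+2}−ȳ) = (1.8980) + (2.6122) + (15.1837) + (2.6122) + (-8.8163) = 13.4898
Denominator Σ(y_t−ȳ)² = 59.7143
r_2 = 13.4898 / 59.7143 = 0.226

0.226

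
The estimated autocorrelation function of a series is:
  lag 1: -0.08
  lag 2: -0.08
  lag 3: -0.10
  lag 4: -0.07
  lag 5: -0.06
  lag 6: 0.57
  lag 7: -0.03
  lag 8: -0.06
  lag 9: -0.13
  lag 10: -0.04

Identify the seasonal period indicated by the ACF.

6

The largest autocorrelation is r_6 = 0.57; the remaining lags stay at or below -0.03.
The dominant spike at lag 6 indicates a seasonal period of 6.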